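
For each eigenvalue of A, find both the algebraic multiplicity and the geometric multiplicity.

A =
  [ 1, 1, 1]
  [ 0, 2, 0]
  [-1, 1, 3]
λ = 2: alg = 3, geom = 2

Step 1 — factor the characteristic polynomial to read off the algebraic multiplicities:
  χ_A(x) = (x - 2)^3

Step 2 — compute geometric multiplicities via the rank-nullity identity g(λ) = n − rank(A − λI):
  rank(A − (2)·I) = 1, so dim ker(A − (2)·I) = n − 1 = 2

Summary:
  λ = 2: algebraic multiplicity = 3, geometric multiplicity = 2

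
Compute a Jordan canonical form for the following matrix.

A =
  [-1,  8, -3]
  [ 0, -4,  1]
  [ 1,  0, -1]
J_3(-2)

The characteristic polynomial is
  det(x·I − A) = x^3 + 6*x^2 + 12*x + 8 = (x + 2)^3

Eigenvalues and multiplicities (the geometric multiplicity of λ is n − rank(A − λI), which equals the number of Jordan blocks for λ):
  λ = -2: algebraic multiplicity = 3, geometric multiplicity = 1

Determining the block sizes for each eigenvalue:
  λ = -2: one block (gm = 1), so the single block has size am = 3 → block sizes [3]

Assembling the blocks gives a Jordan form
J =
  [-2,  1,  0]
  [ 0, -2,  1]
  [ 0,  0, -2]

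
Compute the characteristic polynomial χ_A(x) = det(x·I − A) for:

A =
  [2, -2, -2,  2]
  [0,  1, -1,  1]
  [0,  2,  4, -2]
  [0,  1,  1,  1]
x^4 - 8*x^3 + 24*x^2 - 32*x + 16

Expanding det(x·I − A) (e.g. by cofactor expansion or by noting that A is similar to its Jordan form J, which has the same characteristic polynomial as A) gives
  χ_A(x) = x^4 - 8*x^3 + 24*x^2 - 32*x + 16
which factors as (x - 2)^4. The eigenvalues (with algebraic multiplicities) are λ = 2 with multiplicity 4.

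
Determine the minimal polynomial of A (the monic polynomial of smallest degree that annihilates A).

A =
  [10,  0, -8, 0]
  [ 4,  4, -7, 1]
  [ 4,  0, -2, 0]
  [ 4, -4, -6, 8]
x^3 - 14*x^2 + 60*x - 72

The characteristic polynomial is χ_A(x) = (x - 6)^3*(x - 2), so the eigenvalues are known. The minimal polynomial is
  m_A(x) = Π_λ (x − λ)^{k_λ}
where k_λ is the size of the *largest* Jordan block for λ (equivalently, the smallest k with (A − λI)^k v = 0 for every generalised eigenvector v of λ).

  λ = 2: largest Jordan block has size 1, contributing (x − 2)
  λ = 6: largest Jordan block has size 2, contributing (x − 6)^2

So m_A(x) = (x - 6)^2*(x - 2) = x^3 - 14*x^2 + 60*x - 72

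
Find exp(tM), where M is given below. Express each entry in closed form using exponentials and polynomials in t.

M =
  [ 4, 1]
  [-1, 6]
e^{tM} =
  [-t*exp(5*t) + exp(5*t), t*exp(5*t)]
  [-t*exp(5*t), t*exp(5*t) + exp(5*t)]

Strategy: write M = P · J · P⁻¹ where J is a Jordan canonical form, so e^{tM} = P · e^{tJ} · P⁻¹, and e^{tJ} can be computed block-by-block.

M has Jordan form
J =
  [5, 1]
  [0, 5]
(up to reordering of blocks).

Per-block formulas:
  For a 2×2 Jordan block J_2(5): exp(t · J_2(5)) = e^(5t)·(I + t·N), where N is the 2×2 nilpotent shift.

After assembling e^{tJ} and conjugating by P, we get:

e^{tM} =
  [-t*exp(5*t) + exp(5*t), t*exp(5*t)]
  [-t*exp(5*t), t*exp(5*t) + exp(5*t)]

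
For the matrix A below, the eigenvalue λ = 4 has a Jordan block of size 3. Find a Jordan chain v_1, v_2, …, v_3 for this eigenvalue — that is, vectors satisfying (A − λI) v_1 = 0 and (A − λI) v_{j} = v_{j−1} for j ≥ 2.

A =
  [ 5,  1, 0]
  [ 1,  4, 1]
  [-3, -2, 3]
A Jordan chain for λ = 4 of length 3:
v_1 = (2, -2, -2)ᵀ
v_2 = (1, 1, -3)ᵀ
v_3 = (1, 0, 0)ᵀ

Let N = A − (4)·I. We want v_3 with N^3 v_3 = 0 but N^2 v_3 ≠ 0; then v_{j-1} := N · v_j for j = 3, …, 2.

Pick v_3 = (1, 0, 0)ᵀ.
Then v_2 = N · v_3 = (1, 1, -3)ᵀ.
Then v_1 = N · v_2 = (2, -2, -2)ᵀ.

Sanity check: (A − (4)·I) v_1 = (0, 0, 0)ᵀ = 0. ✓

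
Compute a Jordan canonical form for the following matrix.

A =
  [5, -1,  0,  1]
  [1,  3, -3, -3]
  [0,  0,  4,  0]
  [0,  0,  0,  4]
J_3(4) ⊕ J_1(4)

The characteristic polynomial is
  det(x·I − A) = x^4 - 16*x^3 + 96*x^2 - 256*x + 256 = (x - 4)^4

Eigenvalues and multiplicities (the geometric multiplicity of λ is n − rank(A − λI), which equals the number of Jordan blocks for λ):
  λ = 4: algebraic multiplicity = 4, geometric multiplicity = 2

Determining the block sizes for each eigenvalue:
  λ = 4: with am = 4 and gm = 2, the partition is not yet determined (e.g. several partitions of 4 into 2 parts exist). Let N = A − (4)·I. Computing rank(N^1) = 2, rank(N^2) = 1, rank(N^3) = 0; the number of blocks of size ≥ j is rank(N^{j−1}) − rank(N^j), giving [2, 1, 1]. So we have 1 block(s) of size 3, 1 block(s) of size 1 → block sizes [3, 1]

Assembling the blocks gives a Jordan form
J =
  [4, 1, 0, 0]
  [0, 4, 1, 0]
  [0, 0, 4, 0]
  [0, 0, 0, 4]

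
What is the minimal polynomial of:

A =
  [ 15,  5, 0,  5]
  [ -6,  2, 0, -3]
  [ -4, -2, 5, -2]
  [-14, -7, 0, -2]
x^2 - 10*x + 25

The characteristic polynomial is χ_A(x) = (x - 5)^4, so the eigenvalues are known. The minimal polynomial is
  m_A(x) = Π_λ (x − λ)^{k_λ}
where k_λ is the size of the *largest* Jordan block for λ (equivalently, the smallest k with (A − λI)^k v = 0 for every generalised eigenvector v of λ).

  λ = 5: largest Jordan block has size 2, contributing (x − 5)^2

So m_A(x) = (x - 5)^2 = x^2 - 10*x + 25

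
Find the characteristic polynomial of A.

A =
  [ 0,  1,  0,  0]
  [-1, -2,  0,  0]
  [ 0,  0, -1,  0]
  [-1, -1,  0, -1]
x^4 + 4*x^3 + 6*x^2 + 4*x + 1

Expanding det(x·I − A) (e.g. by cofactor expansion or by noting that A is similar to its Jordan form J, which has the same characteristic polynomial as A) gives
  χ_A(x) = x^4 + 4*x^3 + 6*x^2 + 4*x + 1
which factors as (x + 1)^4. The eigenvalues (with algebraic multiplicities) are λ = -1 with multiplicity 4.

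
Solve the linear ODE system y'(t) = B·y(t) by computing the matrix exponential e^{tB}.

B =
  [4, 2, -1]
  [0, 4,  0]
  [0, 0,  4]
e^{tB} =
  [exp(4*t), 2*t*exp(4*t), -t*exp(4*t)]
  [0, exp(4*t), 0]
  [0, 0, exp(4*t)]

Strategy: write B = P · J · P⁻¹ where J is a Jordan canonical form, so e^{tB} = P · e^{tJ} · P⁻¹, and e^{tJ} can be computed block-by-block.

B has Jordan form
J =
  [4, 1, 0]
  [0, 4, 0]
  [0, 0, 4]
(up to reordering of blocks).

Per-block formulas:
  For a 1×1 block at λ = 4: exp(t · [4]) = [e^(4t)].
  For a 2×2 Jordan block J_2(4): exp(t · J_2(4)) = e^(4t)·(I + t·N), where N is the 2×2 nilpotent shift.

After assembling e^{tJ} and conjugating by P, we get:

e^{tB} =
  [exp(4*t), 2*t*exp(4*t), -t*exp(4*t)]
  [0, exp(4*t), 0]
  [0, 0, exp(4*t)]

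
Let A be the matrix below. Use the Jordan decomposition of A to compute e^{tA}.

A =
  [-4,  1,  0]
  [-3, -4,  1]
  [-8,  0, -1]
e^{tA} =
  [-t^2*exp(-3*t) - t*exp(-3*t) + exp(-3*t), -t^2*exp(-3*t) + t*exp(-3*t), t^2*exp(-3*t)/2]
  [-t^2*exp(-3*t) - 3*t*exp(-3*t), -t^2*exp(-3*t) - t*exp(-3*t) + exp(-3*t), t^2*exp(-3*t)/2 + t*exp(-3*t)]
  [-4*t^2*exp(-3*t) - 8*t*exp(-3*t), -4*t^2*exp(-3*t), 2*t^2*exp(-3*t) + 2*t*exp(-3*t) + exp(-3*t)]

Strategy: write A = P · J · P⁻¹ where J is a Jordan canonical form, so e^{tA} = P · e^{tJ} · P⁻¹, and e^{tJ} can be computed block-by-block.

A has Jordan form
J =
  [-3,  1,  0]
  [ 0, -3,  1]
  [ 0,  0, -3]
(up to reordering of blocks).

Per-block formulas:
  For a 3×3 Jordan block J_3(-3): exp(t · J_3(-3)) = e^(-3t)·(I + t·N + (t^2/2)·N^2), where N is the 3×3 nilpotent shift.

After assembling e^{tJ} and conjugating by P, we get:

e^{tA} =
  [-t^2*exp(-3*t) - t*exp(-3*t) + exp(-3*t), -t^2*exp(-3*t) + t*exp(-3*t), t^2*exp(-3*t)/2]
  [-t^2*exp(-3*t) - 3*t*exp(-3*t), -t^2*exp(-3*t) - t*exp(-3*t) + exp(-3*t), t^2*exp(-3*t)/2 + t*exp(-3*t)]
  [-4*t^2*exp(-3*t) - 8*t*exp(-3*t), -4*t^2*exp(-3*t), 2*t^2*exp(-3*t) + 2*t*exp(-3*t) + exp(-3*t)]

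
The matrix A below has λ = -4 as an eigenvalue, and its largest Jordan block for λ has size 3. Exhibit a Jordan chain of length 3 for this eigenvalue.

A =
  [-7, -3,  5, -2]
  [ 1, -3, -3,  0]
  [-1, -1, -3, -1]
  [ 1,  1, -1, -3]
A Jordan chain for λ = -4 of length 3:
v_1 = (-1, 1, 0, 0)ᵀ
v_2 = (-3, 1, -1, 1)ᵀ
v_3 = (1, 0, 0, 0)ᵀ

Let N = A − (-4)·I. We want v_3 with N^3 v_3 = 0 but N^2 v_3 ≠ 0; then v_{j-1} := N · v_j for j = 3, …, 2.

Pick v_3 = (1, 0, 0, 0)ᵀ.
Then v_2 = N · v_3 = (-3, 1, -1, 1)ᵀ.
Then v_1 = N · v_2 = (-1, 1, 0, 0)ᵀ.

Sanity check: (A − (-4)·I) v_1 = (0, 0, 0, 0)ᵀ = 0. ✓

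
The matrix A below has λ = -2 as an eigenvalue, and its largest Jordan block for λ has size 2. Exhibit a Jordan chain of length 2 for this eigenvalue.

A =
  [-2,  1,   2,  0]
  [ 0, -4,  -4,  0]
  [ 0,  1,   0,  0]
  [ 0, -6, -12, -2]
A Jordan chain for λ = -2 of length 2:
v_1 = (1, -2, 1, -6)ᵀ
v_2 = (0, 1, 0, 0)ᵀ

Let N = A − (-2)·I. We want v_2 with N^2 v_2 = 0 but N^1 v_2 ≠ 0; then v_{j-1} := N · v_j for j = 2, …, 2.

Pick v_2 = (0, 1, 0, 0)ᵀ.
Then v_1 = N · v_2 = (1, -2, 1, -6)ᵀ.

Sanity check: (A − (-2)·I) v_1 = (0, 0, 0, 0)ᵀ = 0. ✓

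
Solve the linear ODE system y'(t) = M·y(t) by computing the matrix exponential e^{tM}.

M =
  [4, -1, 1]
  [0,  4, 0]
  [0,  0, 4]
e^{tM} =
  [exp(4*t), -t*exp(4*t), t*exp(4*t)]
  [0, exp(4*t), 0]
  [0, 0, exp(4*t)]

Strategy: write M = P · J · P⁻¹ where J is a Jordan canonical form, so e^{tM} = P · e^{tJ} · P⁻¹, and e^{tJ} can be computed block-by-block.

M has Jordan form
J =
  [4, 1, 0]
  [0, 4, 0]
  [0, 0, 4]
(up to reordering of blocks).

Per-block formulas:
  For a 2×2 Jordan block J_2(4): exp(t · J_2(4)) = e^(4t)·(I + t·N), where N is the 2×2 nilpotent shift.
  For a 1×1 block at λ = 4: exp(t · [4]) = [e^(4t)].

After assembling e^{tJ} and conjugating by P, we get:

e^{tM} =
  [exp(4*t), -t*exp(4*t), t*exp(4*t)]
  [0, exp(4*t), 0]
  [0, 0, exp(4*t)]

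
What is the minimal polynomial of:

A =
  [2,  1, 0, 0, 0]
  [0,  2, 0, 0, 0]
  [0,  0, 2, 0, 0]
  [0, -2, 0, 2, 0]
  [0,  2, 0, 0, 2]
x^2 - 4*x + 4

The characteristic polynomial is χ_A(x) = (x - 2)^5, so the eigenvalues are known. The minimal polynomial is
  m_A(x) = Π_λ (x − λ)^{k_λ}
where k_λ is the size of the *largest* Jordan block for λ (equivalently, the smallest k with (A − λI)^k v = 0 for every generalised eigenvector v of λ).

  λ = 2: largest Jordan block has size 2, contributing (x − 2)^2

So m_A(x) = (x - 2)^2 = x^2 - 4*x + 4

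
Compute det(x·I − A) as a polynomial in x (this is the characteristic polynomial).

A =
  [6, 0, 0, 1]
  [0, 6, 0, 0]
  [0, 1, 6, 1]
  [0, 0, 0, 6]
x^4 - 24*x^3 + 216*x^2 - 864*x + 1296

Expanding det(x·I − A) (e.g. by cofactor expansion or by noting that A is similar to its Jordan form J, which has the same characteristic polynomial as A) gives
  χ_A(x) = x^4 - 24*x^3 + 216*x^2 - 864*x + 1296
which factors as (x - 6)^4. The eigenvalues (with algebraic multiplicities) are λ = 6 with multiplicity 4.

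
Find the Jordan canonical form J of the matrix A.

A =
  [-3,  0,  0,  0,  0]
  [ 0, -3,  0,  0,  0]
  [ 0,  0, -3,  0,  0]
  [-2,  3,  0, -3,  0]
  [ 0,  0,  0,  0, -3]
J_2(-3) ⊕ J_1(-3) ⊕ J_1(-3) ⊕ J_1(-3)

The characteristic polynomial is
  det(x·I − A) = x^5 + 15*x^4 + 90*x^3 + 270*x^2 + 405*x + 243 = (x + 3)^5

Eigenvalues and multiplicities (the geometric multiplicity of λ is n − rank(A − λI), which equals the number of Jordan blocks for λ):
  λ = -3: algebraic multiplicity = 5, geometric multiplicity = 4

Determining the block sizes for each eigenvalue:
  λ = -3: 4 blocks summing to 5 forces exactly one block of size 2 and the rest size 1 → block sizes [2, 1, 1, 1]

Assembling the blocks gives a Jordan form
J =
  [-3,  1,  0,  0,  0]
  [ 0, -3,  0,  0,  0]
  [ 0,  0, -3,  0,  0]
  [ 0,  0,  0, -3,  0]
  [ 0,  0,  0,  0, -3]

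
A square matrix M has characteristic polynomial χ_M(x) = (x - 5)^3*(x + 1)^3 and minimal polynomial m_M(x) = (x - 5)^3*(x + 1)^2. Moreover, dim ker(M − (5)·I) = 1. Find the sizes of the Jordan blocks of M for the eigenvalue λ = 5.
Block sizes for λ = 5: [3]

Step 1 — from the characteristic polynomial, algebraic multiplicity of λ = 5 is 3. From dim ker(M − (5)·I) = 1, there are exactly 1 Jordan blocks for λ = 5.
Step 2 — from the minimal polynomial, the factor (x − 5)^3 tells us the largest block for λ = 5 has size 3.
Step 3 — with total size 3, 1 blocks, and largest block 3, the block sizes (in nonincreasing order) are [3].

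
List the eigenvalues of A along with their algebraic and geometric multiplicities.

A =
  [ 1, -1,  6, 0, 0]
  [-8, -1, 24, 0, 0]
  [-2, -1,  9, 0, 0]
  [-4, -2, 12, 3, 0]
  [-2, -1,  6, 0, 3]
λ = 3: alg = 5, geom = 4

Step 1 — factor the characteristic polynomial to read off the algebraic multiplicities:
  χ_A(x) = (x - 3)^5

Step 2 — compute geometric multiplicities via the rank-nullity identity g(λ) = n − rank(A − λI):
  rank(A − (3)·I) = 1, so dim ker(A − (3)·I) = n − 1 = 4

Summary:
  λ = 3: algebraic multiplicity = 5, geometric multiplicity = 4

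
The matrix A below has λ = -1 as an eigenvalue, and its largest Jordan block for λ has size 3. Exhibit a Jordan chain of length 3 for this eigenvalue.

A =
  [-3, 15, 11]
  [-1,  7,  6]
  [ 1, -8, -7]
A Jordan chain for λ = -1 of length 3:
v_1 = (2, 1, -1)ᵀ
v_2 = (15, 8, -8)ᵀ
v_3 = (0, 1, 0)ᵀ

Let N = A − (-1)·I. We want v_3 with N^3 v_3 = 0 but N^2 v_3 ≠ 0; then v_{j-1} := N · v_j for j = 3, …, 2.

Pick v_3 = (0, 1, 0)ᵀ.
Then v_2 = N · v_3 = (15, 8, -8)ᵀ.
Then v_1 = N · v_2 = (2, 1, -1)ᵀ.

Sanity check: (A − (-1)·I) v_1 = (0, 0, 0)ᵀ = 0. ✓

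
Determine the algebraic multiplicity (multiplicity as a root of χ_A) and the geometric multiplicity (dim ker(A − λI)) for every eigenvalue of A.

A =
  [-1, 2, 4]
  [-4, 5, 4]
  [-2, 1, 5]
λ = 3: alg = 3, geom = 2

Step 1 — factor the characteristic polynomial to read off the algebraic multiplicities:
  χ_A(x) = (x - 3)^3

Step 2 — compute geometric multiplicities via the rank-nullity identity g(λ) = n − rank(A − λI):
  rank(A − (3)·I) = 1, so dim ker(A − (3)·I) = n − 1 = 2

Summary:
  λ = 3: algebraic multiplicity = 3, geometric multiplicity = 2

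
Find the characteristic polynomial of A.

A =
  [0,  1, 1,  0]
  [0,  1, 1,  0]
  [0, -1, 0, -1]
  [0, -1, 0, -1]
x^4

Expanding det(x·I − A) (e.g. by cofactor expansion or by noting that A is similar to its Jordan form J, which has the same characteristic polynomial as A) gives
  χ_A(x) = x^4
which factors as x^4. The eigenvalues (with algebraic multiplicities) are λ = 0 with multiplicity 4.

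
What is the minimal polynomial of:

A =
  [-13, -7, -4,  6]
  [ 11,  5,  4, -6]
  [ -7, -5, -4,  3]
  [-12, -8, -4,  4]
x^2 + 4*x + 4

The characteristic polynomial is χ_A(x) = (x + 2)^4, so the eigenvalues are known. The minimal polynomial is
  m_A(x) = Π_λ (x − λ)^{k_λ}
where k_λ is the size of the *largest* Jordan block for λ (equivalently, the smallest k with (A − λI)^k v = 0 for every generalised eigenvector v of λ).

  λ = -2: largest Jordan block has size 2, contributing (x + 2)^2

So m_A(x) = (x + 2)^2 = x^2 + 4*x + 4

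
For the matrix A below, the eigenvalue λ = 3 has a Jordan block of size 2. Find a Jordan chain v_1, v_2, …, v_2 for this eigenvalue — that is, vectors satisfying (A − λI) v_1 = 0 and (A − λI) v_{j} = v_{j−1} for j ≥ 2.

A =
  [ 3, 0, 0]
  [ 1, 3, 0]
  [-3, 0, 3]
A Jordan chain for λ = 3 of length 2:
v_1 = (0, 1, -3)ᵀ
v_2 = (1, 0, 0)ᵀ

Let N = A − (3)·I. We want v_2 with N^2 v_2 = 0 but N^1 v_2 ≠ 0; then v_{j-1} := N · v_j for j = 2, …, 2.

Pick v_2 = (1, 0, 0)ᵀ.
Then v_1 = N · v_2 = (0, 1, -3)ᵀ.

Sanity check: (A − (3)·I) v_1 = (0, 0, 0)ᵀ = 0. ✓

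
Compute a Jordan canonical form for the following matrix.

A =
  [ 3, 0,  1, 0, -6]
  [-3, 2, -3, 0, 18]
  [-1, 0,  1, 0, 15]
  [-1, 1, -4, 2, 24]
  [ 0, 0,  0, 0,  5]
J_2(2) ⊕ J_2(2) ⊕ J_1(5)

The characteristic polynomial is
  det(x·I − A) = x^5 - 13*x^4 + 64*x^3 - 152*x^2 + 176*x - 80 = (x - 5)*(x - 2)^4

Eigenvalues and multiplicities (the geometric multiplicity of λ is n − rank(A − λI), which equals the number of Jordan blocks for λ):
  λ = 2: algebraic multiplicity = 4, geometric multiplicity = 2
  λ = 5: algebraic multiplicity = 1, geometric multiplicity = 1

Determining the block sizes for each eigenvalue:
  λ = 2: with am = 4 and gm = 2, the partition is not yet determined (e.g. several partitions of 4 into 2 parts exist). Let N = A − (2)·I. Computing rank(N^1) = 3, rank(N^2) = 1; the number of blocks of size ≥ j is rank(N^{j−1}) − rank(N^j), giving [2, 2]. So we have 2 block(s) of size 2 → block sizes [2, 2]
  λ = 5: one block (gm = 1), so the single block has size am = 1 → block sizes [1]

Assembling the blocks gives a Jordan form
J =
  [2, 1, 0, 0, 0]
  [0, 2, 0, 0, 0]
  [0, 0, 2, 1, 0]
  [0, 0, 0, 2, 0]
  [0, 0, 0, 0, 5]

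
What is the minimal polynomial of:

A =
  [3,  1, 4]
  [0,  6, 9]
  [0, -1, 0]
x^3 - 9*x^2 + 27*x - 27

The characteristic polynomial is χ_A(x) = (x - 3)^3, so the eigenvalues are known. The minimal polynomial is
  m_A(x) = Π_λ (x − λ)^{k_λ}
where k_λ is the size of the *largest* Jordan block for λ (equivalently, the smallest k with (A − λI)^k v = 0 for every generalised eigenvector v of λ).

  λ = 3: largest Jordan block has size 3, contributing (x − 3)^3

So m_A(x) = (x - 3)^3 = x^3 - 9*x^2 + 27*x - 27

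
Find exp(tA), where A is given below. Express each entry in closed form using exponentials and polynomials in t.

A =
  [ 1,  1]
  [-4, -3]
e^{tA} =
  [2*t*exp(-t) + exp(-t), t*exp(-t)]
  [-4*t*exp(-t), -2*t*exp(-t) + exp(-t)]

Strategy: write A = P · J · P⁻¹ where J is a Jordan canonical form, so e^{tA} = P · e^{tJ} · P⁻¹, and e^{tJ} can be computed block-by-block.

A has Jordan form
J =
  [-1,  1]
  [ 0, -1]
(up to reordering of blocks).

Per-block formulas:
  For a 2×2 Jordan block J_2(-1): exp(t · J_2(-1)) = e^(-1t)·(I + t·N), where N is the 2×2 nilpotent shift.

After assembling e^{tJ} and conjugating by P, we get:

e^{tA} =
  [2*t*exp(-t) + exp(-t), t*exp(-t)]
  [-4*t*exp(-t), -2*t*exp(-t) + exp(-t)]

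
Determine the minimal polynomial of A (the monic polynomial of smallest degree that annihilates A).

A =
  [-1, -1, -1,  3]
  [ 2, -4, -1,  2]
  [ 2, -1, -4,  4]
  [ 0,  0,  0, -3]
x^2 + 6*x + 9

The characteristic polynomial is χ_A(x) = (x + 3)^4, so the eigenvalues are known. The minimal polynomial is
  m_A(x) = Π_λ (x − λ)^{k_λ}
where k_λ is the size of the *largest* Jordan block for λ (equivalently, the smallest k with (A − λI)^k v = 0 for every generalised eigenvector v of λ).

  λ = -3: largest Jordan block has size 2, contributing (x + 3)^2

So m_A(x) = (x + 3)^2 = x^2 + 6*x + 9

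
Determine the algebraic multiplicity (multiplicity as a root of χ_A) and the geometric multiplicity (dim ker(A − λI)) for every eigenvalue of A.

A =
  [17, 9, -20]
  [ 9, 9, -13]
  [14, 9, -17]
λ = 3: alg = 3, geom = 1

Step 1 — factor the characteristic polynomial to read off the algebraic multiplicities:
  χ_A(x) = (x - 3)^3

Step 2 — compute geometric multiplicities via the rank-nullity identity g(λ) = n − rank(A − λI):
  rank(A − (3)·I) = 2, so dim ker(A − (3)·I) = n − 2 = 1

Summary:
  λ = 3: algebraic multiplicity = 3, geometric multiplicity = 1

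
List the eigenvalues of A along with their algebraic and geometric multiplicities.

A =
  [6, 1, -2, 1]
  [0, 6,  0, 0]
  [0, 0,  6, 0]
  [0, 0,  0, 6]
λ = 6: alg = 4, geom = 3

Step 1 — factor the characteristic polynomial to read off the algebraic multiplicities:
  χ_A(x) = (x - 6)^4

Step 2 — compute geometric multiplicities via the rank-nullity identity g(λ) = n − rank(A − λI):
  rank(A − (6)·I) = 1, so dim ker(A − (6)·I) = n − 1 = 3

Summary:
  λ = 6: algebraic multiplicity = 4, geometric multiplicity = 3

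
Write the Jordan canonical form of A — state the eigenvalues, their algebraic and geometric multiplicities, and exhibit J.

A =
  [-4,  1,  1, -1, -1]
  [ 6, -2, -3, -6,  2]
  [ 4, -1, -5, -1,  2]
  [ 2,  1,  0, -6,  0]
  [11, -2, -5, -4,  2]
J_3(-3) ⊕ J_2(-3)

The characteristic polynomial is
  det(x·I − A) = x^5 + 15*x^4 + 90*x^3 + 270*x^2 + 405*x + 243 = (x + 3)^5

Eigenvalues and multiplicities (the geometric multiplicity of λ is n − rank(A − λI), which equals the number of Jordan blocks for λ):
  λ = -3: algebraic multiplicity = 5, geometric multiplicity = 2

Determining the block sizes for each eigenvalue:
  λ = -3: with am = 5 and gm = 2, the partition is not yet determined (e.g. several partitions of 5 into 2 parts exist). Let N = A − (-3)·I. Computing rank(N^1) = 3, rank(N^2) = 1, rank(N^3) = 0; the number of blocks of size ≥ j is rank(N^{j−1}) − rank(N^j), giving [2, 2, 1]. So we have 1 block(s) of size 3, 1 block(s) of size 2 → block sizes [3, 2]

Assembling the blocks gives a Jordan form
J =
  [-3,  1,  0,  0,  0]
  [ 0, -3,  1,  0,  0]
  [ 0,  0, -3,  0,  0]
  [ 0,  0,  0, -3,  1]
  [ 0,  0,  0,  0, -3]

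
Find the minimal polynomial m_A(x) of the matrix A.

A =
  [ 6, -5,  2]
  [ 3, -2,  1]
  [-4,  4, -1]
x^3 - 3*x^2 + 3*x - 1

The characteristic polynomial is χ_A(x) = (x - 1)^3, so the eigenvalues are known. The minimal polynomial is
  m_A(x) = Π_λ (x − λ)^{k_λ}
where k_λ is the size of the *largest* Jordan block for λ (equivalently, the smallest k with (A − λI)^k v = 0 for every generalised eigenvector v of λ).

  λ = 1: largest Jordan block has size 3, contributing (x − 1)^3

So m_A(x) = (x - 1)^3 = x^3 - 3*x^2 + 3*x - 1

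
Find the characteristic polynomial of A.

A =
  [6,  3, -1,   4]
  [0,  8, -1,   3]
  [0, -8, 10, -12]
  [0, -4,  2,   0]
x^4 - 24*x^3 + 216*x^2 - 864*x + 1296

Expanding det(x·I − A) (e.g. by cofactor expansion or by noting that A is similar to its Jordan form J, which has the same characteristic polynomial as A) gives
  χ_A(x) = x^4 - 24*x^3 + 216*x^2 - 864*x + 1296
which factors as (x - 6)^4. The eigenvalues (with algebraic multiplicities) are λ = 6 with multiplicity 4.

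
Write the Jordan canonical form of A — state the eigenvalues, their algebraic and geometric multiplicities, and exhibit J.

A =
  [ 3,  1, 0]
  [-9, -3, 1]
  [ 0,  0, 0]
J_3(0)

The characteristic polynomial is
  det(x·I − A) = x^3

Eigenvalues and multiplicities (the geometric multiplicity of λ is n − rank(A − λI), which equals the number of Jordan blocks for λ):
  λ = 0: algebraic multiplicity = 3, geometric multiplicity = 1

Determining the block sizes for each eigenvalue:
  λ = 0: one block (gm = 1), so the single block has size am = 3 → block sizes [3]

Assembling the blocks gives a Jordan form
J =
  [0, 1, 0]
  [0, 0, 1]
  [0, 0, 0]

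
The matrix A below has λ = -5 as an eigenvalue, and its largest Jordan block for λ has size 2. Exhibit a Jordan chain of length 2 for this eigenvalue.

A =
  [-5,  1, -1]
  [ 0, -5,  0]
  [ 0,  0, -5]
A Jordan chain for λ = -5 of length 2:
v_1 = (1, 0, 0)ᵀ
v_2 = (0, 1, 0)ᵀ

Let N = A − (-5)·I. We want v_2 with N^2 v_2 = 0 but N^1 v_2 ≠ 0; then v_{j-1} := N · v_j for j = 2, …, 2.

Pick v_2 = (0, 1, 0)ᵀ.
Then v_1 = N · v_2 = (1, 0, 0)ᵀ.

Sanity check: (A − (-5)·I) v_1 = (0, 0, 0)ᵀ = 0. ✓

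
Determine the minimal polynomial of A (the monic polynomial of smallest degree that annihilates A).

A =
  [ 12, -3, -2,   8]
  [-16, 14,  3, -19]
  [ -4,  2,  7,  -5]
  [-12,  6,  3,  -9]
x^3 - 18*x^2 + 108*x - 216

The characteristic polynomial is χ_A(x) = (x - 6)^4, so the eigenvalues are known. The minimal polynomial is
  m_A(x) = Π_λ (x − λ)^{k_λ}
where k_λ is the size of the *largest* Jordan block for λ (equivalently, the smallest k with (A − λI)^k v = 0 for every generalised eigenvector v of λ).

  λ = 6: largest Jordan block has size 3, contributing (x − 6)^3

So m_A(x) = (x - 6)^3 = x^3 - 18*x^2 + 108*x - 216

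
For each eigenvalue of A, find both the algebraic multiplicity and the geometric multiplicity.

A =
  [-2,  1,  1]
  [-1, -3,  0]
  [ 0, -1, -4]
λ = -3: alg = 3, geom = 1

Step 1 — factor the characteristic polynomial to read off the algebraic multiplicities:
  χ_A(x) = (x + 3)^3

Step 2 — compute geometric multiplicities via the rank-nullity identity g(λ) = n − rank(A − λI):
  rank(A − (-3)·I) = 2, so dim ker(A − (-3)·I) = n − 2 = 1

Summary:
  λ = -3: algebraic multiplicity = 3, geometric multiplicity = 1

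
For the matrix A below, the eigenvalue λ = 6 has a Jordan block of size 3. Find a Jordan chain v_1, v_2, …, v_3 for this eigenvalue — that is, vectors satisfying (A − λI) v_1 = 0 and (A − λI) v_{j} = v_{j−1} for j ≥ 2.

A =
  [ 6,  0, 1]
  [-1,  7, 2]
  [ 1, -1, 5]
A Jordan chain for λ = 6 of length 3:
v_1 = (1, 1, 0)ᵀ
v_2 = (0, -1, 1)ᵀ
v_3 = (1, 0, 0)ᵀ

Let N = A − (6)·I. We want v_3 with N^3 v_3 = 0 but N^2 v_3 ≠ 0; then v_{j-1} := N · v_j for j = 3, …, 2.

Pick v_3 = (1, 0, 0)ᵀ.
Then v_2 = N · v_3 = (0, -1, 1)ᵀ.
Then v_1 = N · v_2 = (1, 1, 0)ᵀ.

Sanity check: (A − (6)·I) v_1 = (0, 0, 0)ᵀ = 0. ✓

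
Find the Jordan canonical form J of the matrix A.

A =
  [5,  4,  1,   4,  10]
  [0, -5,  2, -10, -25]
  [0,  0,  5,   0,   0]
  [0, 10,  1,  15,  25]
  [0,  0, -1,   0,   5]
J_3(5) ⊕ J_1(5) ⊕ J_1(5)

The characteristic polynomial is
  det(x·I − A) = x^5 - 25*x^4 + 250*x^3 - 1250*x^2 + 3125*x - 3125 = (x - 5)^5

Eigenvalues and multiplicities (the geometric multiplicity of λ is n − rank(A − λI), which equals the number of Jordan blocks for λ):
  λ = 5: algebraic multiplicity = 5, geometric multiplicity = 3

Determining the block sizes for each eigenvalue:
  λ = 5: with am = 5 and gm = 3, the partition is not yet determined (e.g. several partitions of 5 into 3 parts exist). Let N = A − (5)·I. Computing rank(N^1) = 2, rank(N^2) = 1, rank(N^3) = 0; the number of blocks of size ≥ j is rank(N^{j−1}) − rank(N^j), giving [3, 1, 1]. So we have 1 block(s) of size 3, 2 block(s) of size 1 → block sizes [3, 1, 1]

Assembling the blocks gives a Jordan form
J =
  [5, 1, 0, 0, 0]
  [0, 5, 1, 0, 0]
  [0, 0, 5, 0, 0]
  [0, 0, 0, 5, 0]
  [0, 0, 0, 0, 5]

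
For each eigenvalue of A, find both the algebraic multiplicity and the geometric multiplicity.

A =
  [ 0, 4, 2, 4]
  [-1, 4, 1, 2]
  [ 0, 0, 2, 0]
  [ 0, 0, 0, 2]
λ = 2: alg = 4, geom = 3

Step 1 — factor the characteristic polynomial to read off the algebraic multiplicities:
  χ_A(x) = (x - 2)^4

Step 2 — compute geometric multiplicities via the rank-nullity identity g(λ) = n − rank(A − λI):
  rank(A − (2)·I) = 1, so dim ker(A − (2)·I) = n − 1 = 3

Summary:
  λ = 2: algebraic multiplicity = 4, geometric multiplicity = 3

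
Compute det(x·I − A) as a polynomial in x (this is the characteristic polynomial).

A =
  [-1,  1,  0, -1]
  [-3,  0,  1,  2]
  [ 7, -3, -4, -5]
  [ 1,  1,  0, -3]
x^4 + 8*x^3 + 24*x^2 + 32*x + 16

Expanding det(x·I − A) (e.g. by cofactor expansion or by noting that A is similar to its Jordan form J, which has the same characteristic polynomial as A) gives
  χ_A(x) = x^4 + 8*x^3 + 24*x^2 + 32*x + 16
which factors as (x + 2)^4. The eigenvalues (with algebraic multiplicities) are λ = -2 with multiplicity 4.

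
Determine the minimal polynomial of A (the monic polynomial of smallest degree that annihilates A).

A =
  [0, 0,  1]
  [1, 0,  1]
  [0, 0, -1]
x^3 + x^2

The characteristic polynomial is χ_A(x) = x^2*(x + 1), so the eigenvalues are known. The minimal polynomial is
  m_A(x) = Π_λ (x − λ)^{k_λ}
where k_λ is the size of the *largest* Jordan block for λ (equivalently, the smallest k with (A − λI)^k v = 0 for every generalised eigenvector v of λ).

  λ = -1: largest Jordan block has size 1, contributing (x + 1)
  λ = 0: largest Jordan block has size 2, contributing (x − 0)^2

So m_A(x) = x^2*(x + 1) = x^3 + x^2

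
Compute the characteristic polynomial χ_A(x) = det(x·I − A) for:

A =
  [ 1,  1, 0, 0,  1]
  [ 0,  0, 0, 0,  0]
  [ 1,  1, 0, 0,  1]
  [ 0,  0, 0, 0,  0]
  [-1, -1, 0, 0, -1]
x^5

Expanding det(x·I − A) (e.g. by cofactor expansion or by noting that A is similar to its Jordan form J, which has the same characteristic polynomial as A) gives
  χ_A(x) = x^5
which factors as x^5. The eigenvalues (with algebraic multiplicities) are λ = 0 with multiplicity 5.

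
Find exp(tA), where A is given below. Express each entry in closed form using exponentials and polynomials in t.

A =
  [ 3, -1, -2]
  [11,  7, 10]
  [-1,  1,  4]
e^{tA} =
  [-3*t*exp(6*t) + exp(6*t), -t*exp(6*t), -2*t*exp(6*t)]
  [3*t*exp(6*t) + 2*exp(6*t) - 2*exp(2*t), t*exp(6*t) + exp(6*t), 2*t*exp(6*t) + 2*exp(6*t) - 2*exp(2*t)]
  [3*t*exp(6*t) - exp(6*t) + exp(2*t), t*exp(6*t), 2*t*exp(6*t) + exp(2*t)]

Strategy: write A = P · J · P⁻¹ where J is a Jordan canonical form, so e^{tA} = P · e^{tJ} · P⁻¹, and e^{tJ} can be computed block-by-block.

A has Jordan form
J =
  [2, 0, 0]
  [0, 6, 1]
  [0, 0, 6]
(up to reordering of blocks).

Per-block formulas:
  For a 2×2 Jordan block J_2(6): exp(t · J_2(6)) = e^(6t)·(I + t·N), where N is the 2×2 nilpotent shift.
  For a 1×1 block at λ = 2: exp(t · [2]) = [e^(2t)].

After assembling e^{tJ} and conjugating by P, we get:

e^{tA} =
  [-3*t*exp(6*t) + exp(6*t), -t*exp(6*t), -2*t*exp(6*t)]
  [3*t*exp(6*t) + 2*exp(6*t) - 2*exp(2*t), t*exp(6*t) + exp(6*t), 2*t*exp(6*t) + 2*exp(6*t) - 2*exp(2*t)]
  [3*t*exp(6*t) - exp(6*t) + exp(2*t), t*exp(6*t), 2*t*exp(6*t) + exp(2*t)]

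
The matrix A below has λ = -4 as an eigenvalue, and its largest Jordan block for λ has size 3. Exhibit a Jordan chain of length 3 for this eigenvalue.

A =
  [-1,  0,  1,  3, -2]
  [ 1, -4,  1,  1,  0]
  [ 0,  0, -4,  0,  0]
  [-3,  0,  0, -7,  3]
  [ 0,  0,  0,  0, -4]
A Jordan chain for λ = -4 of length 3:
v_1 = (3, 1, 0, -3, 0)ᵀ
v_2 = (1, 1, 0, 0, 0)ᵀ
v_3 = (0, 0, 1, 0, 0)ᵀ

Let N = A − (-4)·I. We want v_3 with N^3 v_3 = 0 but N^2 v_3 ≠ 0; then v_{j-1} := N · v_j for j = 3, …, 2.

Pick v_3 = (0, 0, 1, 0, 0)ᵀ.
Then v_2 = N · v_3 = (1, 1, 0, 0, 0)ᵀ.
Then v_1 = N · v_2 = (3, 1, 0, -3, 0)ᵀ.

Sanity check: (A − (-4)·I) v_1 = (0, 0, 0, 0, 0)ᵀ = 0. ✓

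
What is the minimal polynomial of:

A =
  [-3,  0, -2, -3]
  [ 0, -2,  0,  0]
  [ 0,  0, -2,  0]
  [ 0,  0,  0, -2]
x^2 + 5*x + 6

The characteristic polynomial is χ_A(x) = (x + 2)^3*(x + 3), so the eigenvalues are known. The minimal polynomial is
  m_A(x) = Π_λ (x − λ)^{k_λ}
where k_λ is the size of the *largest* Jordan block for λ (equivalently, the smallest k with (A − λI)^k v = 0 for every generalised eigenvector v of λ).

  λ = -3: largest Jordan block has size 1, contributing (x + 3)
  λ = -2: largest Jordan block has size 1, contributing (x + 2)

So m_A(x) = (x + 2)*(x + 3) = x^2 + 5*x + 6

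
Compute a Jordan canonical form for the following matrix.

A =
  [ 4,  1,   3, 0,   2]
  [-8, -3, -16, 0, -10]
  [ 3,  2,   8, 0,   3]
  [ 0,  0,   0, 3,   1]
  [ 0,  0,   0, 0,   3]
J_3(3) ⊕ J_2(3)

The characteristic polynomial is
  det(x·I − A) = x^5 - 15*x^4 + 90*x^3 - 270*x^2 + 405*x - 243 = (x - 3)^5

Eigenvalues and multiplicities (the geometric multiplicity of λ is n − rank(A − λI), which equals the number of Jordan blocks for λ):
  λ = 3: algebraic multiplicity = 5, geometric multiplicity = 2

Determining the block sizes for each eigenvalue:
  λ = 3: with am = 5 and gm = 2, the partition is not yet determined (e.g. several partitions of 5 into 2 parts exist). Let N = A − (3)·I. Computing rank(N^1) = 3, rank(N^2) = 1, rank(N^3) = 0; the number of blocks of size ≥ j is rank(N^{j−1}) − rank(N^j), giving [2, 2, 1]. So we have 1 block(s) of size 3, 1 block(s) of size 2 → block sizes [3, 2]

Assembling the blocks gives a Jordan form
J =
  [3, 1, 0, 0, 0]
  [0, 3, 1, 0, 0]
  [0, 0, 3, 0, 0]
  [0, 0, 0, 3, 1]
  [0, 0, 0, 0, 3]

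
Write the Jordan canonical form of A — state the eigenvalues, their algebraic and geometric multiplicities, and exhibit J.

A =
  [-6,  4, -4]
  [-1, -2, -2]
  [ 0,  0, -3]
J_2(-4) ⊕ J_1(-3)

The characteristic polynomial is
  det(x·I − A) = x^3 + 11*x^2 + 40*x + 48 = (x + 3)*(x + 4)^2

Eigenvalues and multiplicities (the geometric multiplicity of λ is n − rank(A − λI), which equals the number of Jordan blocks for λ):
  λ = -4: algebraic multiplicity = 2, geometric multiplicity = 1
  λ = -3: algebraic multiplicity = 1, geometric multiplicity = 1

Determining the block sizes for each eigenvalue:
  λ = -4: one block (gm = 1), so the single block has size am = 2 → block sizes [2]
  λ = -3: one block (gm = 1), so the single block has size am = 1 → block sizes [1]

Assembling the blocks gives a Jordan form
J =
  [-4,  1,  0]
  [ 0, -4,  0]
  [ 0,  0, -3]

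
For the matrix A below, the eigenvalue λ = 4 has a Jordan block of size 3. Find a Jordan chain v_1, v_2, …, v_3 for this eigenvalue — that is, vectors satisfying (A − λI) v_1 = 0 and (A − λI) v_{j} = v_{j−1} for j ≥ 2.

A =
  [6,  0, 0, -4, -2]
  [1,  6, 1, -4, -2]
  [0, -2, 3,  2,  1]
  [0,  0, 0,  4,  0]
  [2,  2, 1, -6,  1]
A Jordan chain for λ = 4 of length 3:
v_1 = (-4, -2, 0, 0, -4)ᵀ
v_2 = (0, 2, -2, 0, 2)ᵀ
v_3 = (0, 1, 0, 0, 0)ᵀ

Let N = A − (4)·I. We want v_3 with N^3 v_3 = 0 but N^2 v_3 ≠ 0; then v_{j-1} := N · v_j for j = 3, …, 2.

Pick v_3 = (0, 1, 0, 0, 0)ᵀ.
Then v_2 = N · v_3 = (0, 2, -2, 0, 2)ᵀ.
Then v_1 = N · v_2 = (-4, -2, 0, 0, -4)ᵀ.

Sanity check: (A − (4)·I) v_1 = (0, 0, 0, 0, 0)ᵀ = 0. ✓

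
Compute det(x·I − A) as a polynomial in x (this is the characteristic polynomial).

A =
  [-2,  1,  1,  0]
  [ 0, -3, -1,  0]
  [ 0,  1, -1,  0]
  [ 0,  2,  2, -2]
x^4 + 8*x^3 + 24*x^2 + 32*x + 16

Expanding det(x·I − A) (e.g. by cofactor expansion or by noting that A is similar to its Jordan form J, which has the same characteristic polynomial as A) gives
  χ_A(x) = x^4 + 8*x^3 + 24*x^2 + 32*x + 16
which factors as (x + 2)^4. The eigenvalues (with algebraic multiplicities) are λ = -2 with multiplicity 4.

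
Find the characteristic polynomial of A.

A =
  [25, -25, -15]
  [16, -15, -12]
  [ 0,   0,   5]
x^3 - 15*x^2 + 75*x - 125

Expanding det(x·I − A) (e.g. by cofactor expansion or by noting that A is similar to its Jordan form J, which has the same characteristic polynomial as A) gives
  χ_A(x) = x^3 - 15*x^2 + 75*x - 125
which factors as (x - 5)^3. The eigenvalues (with algebraic multiplicities) are λ = 5 with multiplicity 3.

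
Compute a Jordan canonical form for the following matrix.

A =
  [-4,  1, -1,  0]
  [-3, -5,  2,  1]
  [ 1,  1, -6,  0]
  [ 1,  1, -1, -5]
J_3(-5) ⊕ J_1(-5)

The characteristic polynomial is
  det(x·I − A) = x^4 + 20*x^3 + 150*x^2 + 500*x + 625 = (x + 5)^4

Eigenvalues and multiplicities (the geometric multiplicity of λ is n − rank(A − λI), which equals the number of Jordan blocks for λ):
  λ = -5: algebraic multiplicity = 4, geometric multiplicity = 2

Determining the block sizes for each eigenvalue:
  λ = -5: with am = 4 and gm = 2, the partition is not yet determined (e.g. several partitions of 4 into 2 parts exist). Let N = A − (-5)·I. Computing rank(N^1) = 2, rank(N^2) = 1, rank(N^3) = 0; the number of blocks of size ≥ j is rank(N^{j−1}) − rank(N^j), giving [2, 1, 1]. So we have 1 block(s) of size 3, 1 block(s) of size 1 → block sizes [3, 1]

Assembling the blocks gives a Jordan form
J =
  [-5,  1,  0,  0]
  [ 0, -5,  1,  0]
  [ 0,  0, -5,  0]
  [ 0,  0,  0, -5]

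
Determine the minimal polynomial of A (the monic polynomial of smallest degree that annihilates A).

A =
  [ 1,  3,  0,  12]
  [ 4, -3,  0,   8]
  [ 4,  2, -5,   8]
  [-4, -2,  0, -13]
x^2 + 10*x + 25

The characteristic polynomial is χ_A(x) = (x + 5)^4, so the eigenvalues are known. The minimal polynomial is
  m_A(x) = Π_λ (x − λ)^{k_λ}
where k_λ is the size of the *largest* Jordan block for λ (equivalently, the smallest k with (A − λI)^k v = 0 for every generalised eigenvector v of λ).

  λ = -5: largest Jordan block has size 2, contributing (x + 5)^2

So m_A(x) = (x + 5)^2 = x^2 + 10*x + 25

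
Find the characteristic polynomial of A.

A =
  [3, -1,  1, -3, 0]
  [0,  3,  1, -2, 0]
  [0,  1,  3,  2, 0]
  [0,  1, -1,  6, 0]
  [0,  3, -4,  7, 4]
x^5 - 19*x^4 + 144*x^3 - 544*x^2 + 1024*x - 768

Expanding det(x·I − A) (e.g. by cofactor expansion or by noting that A is similar to its Jordan form J, which has the same characteristic polynomial as A) gives
  χ_A(x) = x^5 - 19*x^4 + 144*x^3 - 544*x^2 + 1024*x - 768
which factors as (x - 4)^4*(x - 3). The eigenvalues (with algebraic multiplicities) are λ = 3 with multiplicity 1, λ = 4 with multiplicity 4.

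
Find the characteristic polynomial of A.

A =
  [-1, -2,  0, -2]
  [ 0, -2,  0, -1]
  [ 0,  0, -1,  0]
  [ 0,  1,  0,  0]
x^4 + 4*x^3 + 6*x^2 + 4*x + 1

Expanding det(x·I − A) (e.g. by cofactor expansion or by noting that A is similar to its Jordan form J, which has the same characteristic polynomial as A) gives
  χ_A(x) = x^4 + 4*x^3 + 6*x^2 + 4*x + 1
which factors as (x + 1)^4. The eigenvalues (with algebraic multiplicities) are λ = -1 with multiplicity 4.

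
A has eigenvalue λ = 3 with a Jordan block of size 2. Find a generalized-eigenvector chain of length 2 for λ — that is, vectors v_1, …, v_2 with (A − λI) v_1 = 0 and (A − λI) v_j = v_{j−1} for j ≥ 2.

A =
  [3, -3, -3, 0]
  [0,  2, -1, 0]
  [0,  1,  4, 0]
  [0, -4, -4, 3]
A Jordan chain for λ = 3 of length 2:
v_1 = (-3, -1, 1, -4)ᵀ
v_2 = (0, 1, 0, 0)ᵀ

Let N = A − (3)·I. We want v_2 with N^2 v_2 = 0 but N^1 v_2 ≠ 0; then v_{j-1} := N · v_j for j = 2, …, 2.

Pick v_2 = (0, 1, 0, 0)ᵀ.
Then v_1 = N · v_2 = (-3, -1, 1, -4)ᵀ.

Sanity check: (A − (3)·I) v_1 = (0, 0, 0, 0)ᵀ = 0. ✓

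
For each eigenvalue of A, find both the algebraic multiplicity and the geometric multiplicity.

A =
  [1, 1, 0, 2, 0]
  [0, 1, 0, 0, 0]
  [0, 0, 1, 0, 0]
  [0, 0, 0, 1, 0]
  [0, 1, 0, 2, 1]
λ = 1: alg = 5, geom = 4

Step 1 — factor the characteristic polynomial to read off the algebraic multiplicities:
  χ_A(x) = (x - 1)^5

Step 2 — compute geometric multiplicities via the rank-nullity identity g(λ) = n − rank(A − λI):
  rank(A − (1)·I) = 1, so dim ker(A − (1)·I) = n − 1 = 4

Summary:
  λ = 1: algebraic multiplicity = 5, geometric multiplicity = 4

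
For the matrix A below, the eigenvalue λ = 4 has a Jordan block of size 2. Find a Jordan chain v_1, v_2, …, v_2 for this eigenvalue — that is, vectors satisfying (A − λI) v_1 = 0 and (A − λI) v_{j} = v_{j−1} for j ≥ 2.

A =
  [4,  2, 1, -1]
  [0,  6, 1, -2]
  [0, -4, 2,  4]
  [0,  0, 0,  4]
A Jordan chain for λ = 4 of length 2:
v_1 = (2, 2, -4, 0)ᵀ
v_2 = (0, 1, 0, 0)ᵀ

Let N = A − (4)·I. We want v_2 with N^2 v_2 = 0 but N^1 v_2 ≠ 0; then v_{j-1} := N · v_j for j = 2, …, 2.

Pick v_2 = (0, 1, 0, 0)ᵀ.
Then v_1 = N · v_2 = (2, 2, -4, 0)ᵀ.

Sanity check: (A − (4)·I) v_1 = (0, 0, 0, 0)ᵀ = 0. ✓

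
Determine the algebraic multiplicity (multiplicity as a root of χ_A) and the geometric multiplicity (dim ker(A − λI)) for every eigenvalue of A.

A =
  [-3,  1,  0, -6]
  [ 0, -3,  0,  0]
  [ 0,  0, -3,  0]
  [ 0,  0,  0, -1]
λ = -3: alg = 3, geom = 2; λ = -1: alg = 1, geom = 1

Step 1 — factor the characteristic polynomial to read off the algebraic multiplicities:
  χ_A(x) = (x + 1)*(x + 3)^3

Step 2 — compute geometric multiplicities via the rank-nullity identity g(λ) = n − rank(A − λI):
  rank(A − (-3)·I) = 2, so dim ker(A − (-3)·I) = n − 2 = 2
  rank(A − (-1)·I) = 3, so dim ker(A − (-1)·I) = n − 3 = 1

Summary:
  λ = -3: algebraic multiplicity = 3, geometric multiplicity = 2
  λ = -1: algebraic multiplicity = 1, geometric multiplicity = 1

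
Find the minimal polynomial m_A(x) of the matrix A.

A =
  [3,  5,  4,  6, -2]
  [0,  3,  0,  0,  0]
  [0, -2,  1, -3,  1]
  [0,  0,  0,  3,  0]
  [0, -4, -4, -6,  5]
x^2 - 6*x + 9

The characteristic polynomial is χ_A(x) = (x - 3)^5, so the eigenvalues are known. The minimal polynomial is
  m_A(x) = Π_λ (x − λ)^{k_λ}
where k_λ is the size of the *largest* Jordan block for λ (equivalently, the smallest k with (A − λI)^k v = 0 for every generalised eigenvector v of λ).

  λ = 3: largest Jordan block has size 2, contributing (x − 3)^2

So m_A(x) = (x - 3)^2 = x^2 - 6*x + 9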